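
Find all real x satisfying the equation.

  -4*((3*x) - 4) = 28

Step 1. [-4*((3*x) - 4) = 28] LHS = -4·(…); ÷-4 both sides. So div: (3*x) - 4 = -7.
Step 2. [(3*x) - 4 = -7] 4 comes off first (add 4), so sub: 3*x = -3.
Step 3. [3*x = -3] 3·(inner) — divide through by 3. So div: x = -1.

Answer: x ∈ {-1}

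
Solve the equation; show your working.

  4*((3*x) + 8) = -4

Step 1. [4*((3*x) + 8) = -4] 4 out front; divide by 4 ⇒ div: (3*x) + 8 = -1.
Step 2. [(3*x) + 8 = -1] 8 comes off first (subtract 8). So sub: 3*x = -9.
Step 3. [3*x = -9] divide by the outer 3. So div: x = -3.

Answer: x ∈ {-3}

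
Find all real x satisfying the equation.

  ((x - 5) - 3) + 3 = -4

Step 1. [((x - 5) - 3) + 3 = -4] +3 is outermost — subtract 3 both sides. So sub: (x - 5) - 3 = -7.
Step 2. [(x - 5) - 3 = -7] add 3: x sits inside (… - 3) ⇒ sub: x - 5 = -4.
Step 3. [x - 5 = -4] peel the -5: add 5 from each side, so sub: x = 1.

Answer: x ∈ {1}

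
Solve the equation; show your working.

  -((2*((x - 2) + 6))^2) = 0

Step 1. [-((2*((x - 2) + 6))^2) = 0] flip signs both sides ⇒ neg: (2*((x - 2) + 6))^2 = 0.
Step 2. [(2*((x - 2) + 6))^2 = 0] LHS squared, RHS 0 ≥ 0: apply √ (±). So sqrt: 2*((x - 2) + 6) = 0.
Step 3. [2*((x - 2) + 6) = 0] divide by the outer 2 ⇒ div: (x - 2) + 6 = 0.
Step 4. [(x - 2) + 6 = 0] +6 is outermost — subtract 6 both sides, so sub: x - 2 = -6.
Step 5. [x - 2 = -6] add 2: x sits inside (… - 2) ⇒ sub: x = -4.

Answer: x ∈ {-4}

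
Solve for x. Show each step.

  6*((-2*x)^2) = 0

Step 1. [6*((-2*x)^2) = 0] 6·(inner) — divide through by 6 ⇒ div: (-2*x)^2 = 0.
Step 2. [(-2*x)^2 = 0] √ both sides: 0 ≥ 0 gives two branches. So sqrt: -2*x = 0.
Step 3. [-2*x = 0] -2 out front; divide by -2 ⇒ div: x = 0.

Answer: x ∈ {0}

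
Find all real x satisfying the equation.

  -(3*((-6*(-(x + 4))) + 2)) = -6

Step 1. [-(3*((-6*(-(x + 4))) + 2)) = -6] flip signs both sides ⇒ neg: 3*((-6*(-(x + 4))) + 2) = 6.
Step 2. [3*((-6*(-(x + 4))) + 2) = 6] divide by the outer 3 ⇒ div: (-6*(-(x + 4))) + 2 = 2.
Step 3. [(-6*(-(x + 4))) + 2 = 2] +2 is outermost — subtract 2 both sides. So sub: -6*(-(x + 4)) = 0.
Step 4. [-6*(-(x + 4)) = 0] LHS = -6·(…); ÷-6 both sides, so div: -(x + 4) = 0.
Step 5. [-(x + 4) = 0] flip signs both sides. So neg: x + 4 = 0.
Step 6. [x + 4 = 0] subtract 4: x sits inside (… + 4) ⇒ sub: x = -4.

Answer: x ∈ {-4}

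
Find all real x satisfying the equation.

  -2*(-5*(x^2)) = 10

Step 1. [-2*(-5*(x^2)) = 10] divide by the outer -2, so div: -5*(x^2) = -5.
Step 2. [-5*(x^2) = -5] divide by the outer -5. So div: x^2 = 1.
Step 3. [x^2 = 1] √ both sides: 1 ≥ 0 gives two branches, so sqrt: x = 1 or -1.

Answer: x ∈ {-1, 1}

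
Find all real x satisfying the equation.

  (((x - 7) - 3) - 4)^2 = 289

Step 1. [(((x - 7) - 3) - 4)^2 = 289] 289 ≥ 0, LHS is (·)² — take ±√. So sqrt: ((x - 7) - 3) - 4 = 17 or -17.
Step 2. [((x - 7) - 3) - 4 = 17 or -17] 4 comes off first (add 4). So sub: (x - 7) - 3 = 21 or -13.
Step 3. [(x - 7) - 3 = 21 or -13] -3 is outermost — add 3 both sides, so sub: x - 7 = 24 or -10.
Step 4. [x - 7 = 24 or -10] add 7: x sits inside (… - 7) ⇒ sub: x = 31 or -3.

Answer: x ∈ {-3, 31}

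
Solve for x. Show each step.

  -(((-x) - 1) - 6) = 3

Step 1. [-(((-x) - 1) - 6) = 3] LHS negated; negate both sides. So neg: ((-x) - 1) - 6 = -3.
Step 2. [((-x) - 1) - 6 = -3] 6 comes off first (add 6). So sub: (-x) - 1 = 3.
Step 3. [(-x) - 1 = 3] the outer -1 inverts by adding 1. So sub: -x = 4.
Step 4. [-x = 4] leading − — multiply by −1. So neg: x = -4.

Answer: x ∈ {-4}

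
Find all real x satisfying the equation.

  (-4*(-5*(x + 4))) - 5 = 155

Step 1. [(-4*(-5*(x + 4))) - 5 = 155] add 5: x sits inside (… - 5). So sub: -4*(-5*(x + 4)) = 160.
Step 2. [-4*(-5*(x + 4)) = 160] -4·(inner) — divide through by -4, so div: -5*(x + 4) = -40.
Step 3. [-5*(x + 4) = -40] LHS = -5·(…); ÷-5 both sides, so div: x + 4 = 8.
Step 4. [x + 4 = 8] peel the +4: subtract 4 from each side, so sub: x = 4.

Answer: x ∈ {4}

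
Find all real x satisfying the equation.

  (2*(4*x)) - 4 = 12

Step 1. [(2*(4*x)) - 4 = 12] 2 divides every term; factor it out, so factor: (4*x) - 2 = 6.
Step 2. [(4*x) - 2 = 6] peel the -2: add 2 from each side ⇒ sub: 4*x = 8.
Step 3. [4*x = 8] leading coefficient 4: divide by 4, so div: x = 2.

Answer: x ∈ {2}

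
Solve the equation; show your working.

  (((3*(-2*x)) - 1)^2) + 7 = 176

Step 1. [(((3*(-2*x)) - 1)^2) + 7 = 176] +7 is outermost — subtract 7 both sides ⇒ sub: ((3*(-2*x)) - 1)^2 = 169.
Step 2. [((3*(-2*x)) - 1)^2 = 169] 169 ≥ 0, LHS is (·)² — take ±√, so sqrt: (3*(-2*x)) - 1 = 13 or -13.
Step 3. [(3*(-2*x)) - 1 = 13 or -13] peel the -1: add 1 from each side ⇒ sub: 3*(-2*x) = 14 or -12.
Step 4. [3*(-2*x) = 14 or -12] LHS = 3·(…); ÷3 both sides. So div: -2*x = 14/3 or -4.
Step 5. [-2*x = 14/3 or -4] LHS = -2·(…); ÷-2 both sides, so div: x = -7/3 or 2.

Answer: x ∈ {-7/3, 2}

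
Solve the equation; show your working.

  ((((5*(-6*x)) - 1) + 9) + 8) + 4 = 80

Step 1. [((((5*(-6*x)) - 1) + 9) + 8) + 4 = 80] +4 is outermost — subtract 4 both sides. So sub: (((5*(-6*x)) - 1) + 9) + 8 = 76.
Step 2. [(((5*(-6*x)) - 1) + 9) + 8 = 76] subtract 8: x sits inside (… + 8), so sub: ((5*(-6*x)) - 1) + 9 = 68.
Step 3. [((5*(-6*x)) - 1) + 9 = 68] the outer +9 inverts by subtracting 9 ⇒ sub: (5*(-6*x)) - 1 = 59.
Step 4. [(5*(-6*x)) - 1 = 59] -1 is outermost — add 1 both sides. So sub: 5*(-6*x) = 60.
Step 5. [5*(-6*x) = 60] LHS = 5·(…); ÷5 both sides. So div: -6*x = 12.
Step 6. [-6*x = 12] LHS = -6·(…); ÷-6 both sides, so div: x = -2.

Answer: x ∈ {-2}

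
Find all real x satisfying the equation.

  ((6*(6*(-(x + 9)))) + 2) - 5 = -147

Step 1. [((6*(6*(-(x + 9)))) + 2) - 5 = -147] -5 is outermost — add 5 both sides. So sub: (6*(6*(-(x + 9)))) + 2 = -142.
Step 2. [(6*(6*(-(x + 9)))) + 2 = -142] peel the +2: subtract 2 from each side ⇒ sub: 6*(6*(-(x + 9))) = -144.
Step 3. [6*(6*(-(x + 9))) = -144] divide by the outer 6, so div: 6*(-(x + 9)) = -24.
Step 4. [6*(-(x + 9)) = -24] 6 out front; divide by 6 ⇒ div: -(x + 9) = -4.
Step 5. [-(x + 9) = -4] leading − — multiply by −1, so neg: x + 9 = 4.
Step 6. [x + 9 = 4] subtract 9: x sits inside (… + 9) ⇒ sub: x = -5.

Answer: x ∈ {-5}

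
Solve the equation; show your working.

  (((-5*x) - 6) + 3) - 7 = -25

Step 1. [(((-5*x) - 6) + 3) - 7 = -25] peel the -7: add 7 from each side. So sub: ((-5*x) - 6) + 3 = -18.
Step 2. [((-5*x) - 6) + 3 = -18] peel the +3: subtract 3 from each side, so sub: (-5*x) - 6 = -21.
Step 3. [(-5*x) - 6 = -21] -6 is outermost — add 6 both sides ⇒ sub: -5*x = -15.
Step 4. [-5*x = -15] LHS = -5·(…); ÷-5 both sides ⇒ div: x = 3.

Answer: x ∈ {3}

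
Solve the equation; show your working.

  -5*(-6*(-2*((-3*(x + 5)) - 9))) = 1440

Step 1. [-5*(-6*(-2*((-3*(x + 5)) - 9))) = 1440] leading coefficient -5: divide by -5, so div: -6*(-2*((-3*(x + 5)) - 9)) = -288.
Step 2. [-6*(-2*((-3*(x + 5)) - 9)) = -288] divide by the outer -6, so div: -2*((-3*(x + 5)) - 9) = 48.
Step 3. [-2*((-3*(x + 5)) - 9) = 48] LHS = -2·(…); ÷-2 both sides ⇒ div: (-3*(x + 5)) - 9 = -24.
Step 4. [(-3*(x + 5)) - 9 = -24] common factor -3 (LHS and -24) — divide through, so factor: (x + 5) + 3 = 8.
Step 5. [(x + 5) + 3 = 8] +3 is outermost — subtract 3 both sides, so sub: x + 5 = 5.
Step 6. [x + 5 = 5] 5 comes off first (subtract 5). So sub: x = 0.

Answer: x ∈ {0}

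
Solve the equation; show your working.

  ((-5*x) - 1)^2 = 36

Step 1. [((-5*x) - 1)^2 = 36] 36 ≥ 0, LHS is (·)² — take ±√, so sqrt: (-5*x) - 1 = 6 or -6.
Step 2. [(-5*x) - 1 = 6 or -6] peel the -1: add 1 from each side ⇒ sub: -5*x = 7 or -5.
Step 3. [-5*x = 7 or -5] divide by the outer -5 ⇒ div: x = -7/5 or 1.

Answer: x ∈ {-7/5, 1}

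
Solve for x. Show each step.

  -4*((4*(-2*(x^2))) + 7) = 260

Step 1. [-4*((4*(-2*(x^2))) + 7) = 260] divide by the outer -4 ⇒ div: (4*(-2*(x^2))) + 7 = -65.
Step 2. [(4*(-2*(x^2))) + 7 = -65] +7 is outermost — subtract 7 both sides, so sub: 4*(-2*(x^2)) = -72.
Step 3. [4*(-2*(x^2)) = -72] leading coefficient 4: divide by 4, so div: -2*(x^2) = -18.
Step 4. [-2*(x^2) = -18] -2·(inner) — divide through by -2. So div: x^2 = 9.
Step 5. [x^2 = 9] LHS squared, RHS 9 ≥ 0: apply √ (±), so sqrt: x = 3 or -3.

Answer: x ∈ {-3, 3}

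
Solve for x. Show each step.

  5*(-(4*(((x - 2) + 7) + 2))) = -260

Step 1. [5*(-(4*(((x - 2) + 7) + 2))) = -260] LHS = 5·(…); ÷5 both sides ⇒ div: -(4*(((x - 2) + 7) + 2)) = -52.
Step 2. [-(4*(((x - 2) + 7) + 2)) = -52] LHS negated; negate both sides. So neg: 4*(((x - 2) + 7) + 2) = 52.
Step 3. [4*(((x - 2) + 7) + 2) = 52] 4·(inner) — divide through by 4, so div: ((x - 2) + 7) + 2 = 13.
Step 4. [((x - 2) + 7) + 2 = 13] the outer +2 inverts by subtracting 2 ⇒ sub: (x - 2) + 7 = 11.
Step 5. [(x - 2) + 7 = 11] peel the +7: subtract 7 from each side, so sub: x - 2 = 4.
Step 6. [x - 2 = 4] -2 is outermost — add 2 both sides. So sub: x = 6.

Answer: x ∈ {6}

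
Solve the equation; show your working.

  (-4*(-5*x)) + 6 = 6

Step 1. [(-4*(-5*x)) + 6 = 6] peel the +6: subtract 6 from each side ⇒ sub: -4*(-5*x) = 0.
Step 2. [-4*(-5*x) = 0] divide by the outer -4. So div: -5*x = 0.
Step 3. [-5*x = 0] leading coefficient -5: divide by -5, so div: x = 0.

Answer: x ∈ {0}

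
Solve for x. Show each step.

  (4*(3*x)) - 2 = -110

Step 1. [(4*(3*x)) - 2 = -110] peel the -2: add 2 from each side, so sub: 4*(3*x) = -108.
Step 2. [4*(3*x) = -108] leading coefficient 4: divide by 4. So div: 3*x = -27.
Step 3. [3*x = -27] LHS = 3·(…); ÷3 both sides, so div: x = -9.

Answer: x ∈ {-9}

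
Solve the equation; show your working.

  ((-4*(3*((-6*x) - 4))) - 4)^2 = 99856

Step 1. [((-4*(3*((-6*x) - 4))) - 4)^2 = 99856] LHS squared, RHS 99856 ≥ 0: apply √ (±). So sqrt: (-4*(3*((-6*x) - 4))) - 4 = 316 or -316.
Step 2. [(-4*(3*((-6*x) - 4))) - 4 = 316 or -316] peel the -4: add 4 from each side ⇒ sub: -4*(3*((-6*x) - 4)) = 320 or -312.
Step 3. [-4*(3*((-6*x) - 4)) = 320 or -312] LHS = -4·(…); ÷-4 both sides ⇒ div: 3*((-6*x) - 4) = -80 or 78.
Step 4. [3*((-6*x) - 4) = -80 or 78] 3 out front; divide by 3. So div: (-6*x) - 4 = -80/3 or 26.
Step 5. [(-6*x) - 4 = -80/3 or 26] -4 is outermost — add 4 both sides. So sub: -6*x = -68/3 or 30.
Step 6. [-6*x = -68/3 or 30] divide by the outer -6 ⇒ div: x = 34/9 or -5.

Answer: x ∈ {-5, 34/9}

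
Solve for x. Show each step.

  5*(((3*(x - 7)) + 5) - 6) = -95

Step 1. [5*(((3*(x - 7)) + 5) - 6) = -95] 5 out front; divide by 5. So div: ((3*(x - 7)) + 5) - 6 = -19.
Step 2. [((3*(x - 7)) + 5) - 6 = -19] peel the -6: add 6 from each side, so sub: (3*(x - 7)) + 5 = -13.
Step 3. [(3*(x - 7)) + 5 = -13] peel the +5: subtract 5 from each side. So sub: 3*(x - 7) = -18.
Step 4. [3*(x - 7) = -18] 3·(inner) — divide through by 3 ⇒ div: x - 7 = -6.
Step 5. [x - 7 = -6] add 7: x sits inside (… - 7) ⇒ sub: x = 1.

Answer: x ∈ {1}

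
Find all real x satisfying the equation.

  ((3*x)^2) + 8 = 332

Step 1. [((3*x)^2) + 8 = 332] 8 comes off first (subtract 8). So sub: (3*x)^2 = 324.
Step 2. [(3*x)^2 = 324] 324 ≥ 0, LHS is (·)² — take ±√, so sqrt: 3*x = 18 or -18.
Step 3. [3*x = 18 or -18] divide by the outer 3. So div: x = 6 or -6.

Answer: x ∈ {-6, 6}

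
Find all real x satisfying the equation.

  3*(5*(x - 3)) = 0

Step 1. [3*(5*(x - 3)) = 0] 3 out front; divide by 3, so div: 5*(x - 3) = 0.
Step 2. [5*(x - 3) = 0] 5·(inner) — divide through by 5. So div: x - 3 = 0.
Step 3. [x - 3 = 0] -3 is outermost — add 3 both sides, so sub: x = 3.

Answer: x ∈ {3}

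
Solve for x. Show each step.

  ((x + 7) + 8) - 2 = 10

Step 1. [((x + 7) + 8) - 2 = 10] add 2: x sits inside (… - 2). So sub: (x + 7) + 8 = 12.
Step 2. [(x + 7) + 8 = 12] 8 comes off first (subtract 8). So sub: x + 7 = 4.
Step 3. [x + 7 = 4] peel the +7: subtract 7 from each side ⇒ sub: x = -3.

Answer: x ∈ {-3}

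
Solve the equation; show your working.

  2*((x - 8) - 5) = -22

Step 1. [2*((x - 8) - 5) = -22] leading coefficient 2: divide by 2. So div: (x - 8) - 5 = -11.
Step 2. [(x - 8) - 5 = -11] add 5: x sits inside (… - 5) ⇒ sub: x - 8 = -6.
Step 3. [x - 8 = -6] peel the -8: add 8 from each side. So sub: x = 2.

Answer: x ∈ {2}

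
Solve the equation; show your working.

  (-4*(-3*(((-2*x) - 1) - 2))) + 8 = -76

Step 1. [(-4*(-3*(((-2*x) - 1) - 2))) + 8 = -76] 8 comes off first (subtract 8). So sub: -4*(-3*(((-2*x) - 1) - 2)) = -84.
Step 2. [-4*(-3*(((-2*x) - 1) - 2)) = -84] -4·(inner) — divide through by -4. So div: -3*(((-2*x) - 1) - 2) = 21.
Step 3. [-3*(((-2*x) - 1) - 2) = 21] LHS = -3·(…); ÷-3 both sides ⇒ div: ((-2*x) - 1) - 2 = -7.
Step 4. [((-2*x) - 1) - 2 = -7] 2 comes off first (add 2) ⇒ sub: (-2*x) - 1 = -5.
Step 5. [(-2*x) - 1 = -5] add 1: x sits inside (… - 1) ⇒ sub: -2*x = -4.
Step 6. [-2*x = -4] leading coefficient -2: divide by -2. So div: x = 2.

Answer: x ∈ {2}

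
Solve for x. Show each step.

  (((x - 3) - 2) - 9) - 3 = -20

Step 1. [(((x - 3) - 2) - 9) - 3 = -20] peel the -3: add 3 from each side, so sub: ((x - 3) - 2) - 9 = -17.
Step 2. [((x - 3) - 2) - 9 = -17] add 9: x sits inside (… - 9) ⇒ sub: (x - 3) - 2 = -8.
Step 3. [(x - 3) - 2 = -8] 2 comes off first (add 2), so sub: x - 3 = -6.
Step 4. [x - 3 = -6] peel the -3: add 3 from each side. So sub: x = -3.

Answer: x ∈ {-3}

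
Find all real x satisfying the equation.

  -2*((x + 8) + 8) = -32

Step 1. [-2*((x + 8) + 8) = -32] -2·(inner) — divide through by -2 ⇒ div: (x + 8) + 8 = 16.
Step 2. [(x + 8) + 8 = 16] the outer +8 inverts by subtracting 8. So sub: x + 8 = 8.
Step 3. [x + 8 = 8] the outer +8 inverts by subtracting 8. So sub: x = 0.

Answer: x ∈ {0}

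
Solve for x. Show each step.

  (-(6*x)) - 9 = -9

Step 1. [(-(6*x)) - 9 = -9] the outer -9 inverts by adding 9 ⇒ sub: -(6*x) = 0.
Step 2. [-(6*x) = 0] flip signs both sides ⇒ neg: 6*x = 0.
Step 3. [6*x = 0] divide by the outer 6. So div: x = 0.

Answer: x ∈ {0}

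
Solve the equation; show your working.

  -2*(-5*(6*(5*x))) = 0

Step 1. [-2*(-5*(6*(5*x))) = 0] -2·(inner) — divide through by -2, so div: -5*(6*(5*x)) = 0.
Step 2. [-5*(6*(5*x)) = 0] LHS = -5·(…); ÷-5 both sides, so div: 6*(5*x) = 0.
Step 3. [6*(5*x) = 0] 6 out front; divide by 6, so div: 5*x = 0.
Step 4. [5*x = 0] 5·(inner) — divide through by 5, so div: x = 0.

Answer: x ∈ {0}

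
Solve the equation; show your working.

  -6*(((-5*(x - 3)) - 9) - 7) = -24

Step 1. [-6*(((-5*(x - 3)) - 9) - 7) = -24] leading coefficient -6: divide by -6. So div: ((-5*(x - 3)) - 9) - 7 = 4.
Step 2. [((-5*(x - 3)) - 9) - 7 = 4] 7 comes off first (add 7). So sub: (-5*(x - 3)) - 9 = 11.
Step 3. [(-5*(x - 3)) - 9 = 11] peel the -9: add 9 from each side. So sub: -5*(x - 3) = 20.
Step 4. [-5*(x - 3) = 20] leading coefficient -5: divide by -5 ⇒ div: x - 3 = -4.
Step 5. [x - 3 = -4] peel the -3: add 3 from each side ⇒ sub: x = -1.

Answer: x ∈ {-1}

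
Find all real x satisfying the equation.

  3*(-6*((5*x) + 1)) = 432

Step 1. [3*(-6*((5*x) + 1)) = 432] LHS = 3·(…); ÷3 both sides, so div: -6*((5*x) + 1) = 144.
Step 2. [-6*((5*x) + 1) = 144] LHS = -6·(…); ÷-6 both sides. So div: (5*x) + 1 = -24.
Step 3. [(5*x) + 1 = -24] subtract 1: x sits inside (… + 1) ⇒ sub: 5*x = -25.
Step 4. [5*x = -25] divide by the outer 5 ⇒ div: x = -5.

Answer: x ∈ {-5}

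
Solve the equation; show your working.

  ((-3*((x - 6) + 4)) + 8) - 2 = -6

Step 1. [((-3*((x - 6) + 4)) + 8) - 2 = -6] peel the -2: add 2 from each side ⇒ sub: (-3*((x - 6) + 4)) + 8 = -4.
Step 2. [(-3*((x - 6) + 4)) + 8 = -4] +8 is outermost — subtract 8 both sides ⇒ sub: -3*((x - 6) + 4) = -12.
Step 3. [-3*((x - 6) + 4) = -12] LHS = -3·(…); ÷-3 both sides ⇒ div: (x - 6) + 4 = 4.
Step 4. [(x - 6) + 4 = 4] +4 is outermost — subtract 4 both sides, so sub: x - 6 = 0.
Step 5. [x - 6 = 0] peel the -6: add 6 from each side, so sub: x = 6.

Answer: x ∈ {6}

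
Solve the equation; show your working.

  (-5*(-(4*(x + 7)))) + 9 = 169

Step 1. [(-5*(-(4*(x + 7)))) + 9 = 169] peel the +9: subtract 9 from each side. So sub: -5*(-(4*(x + 7))) = 160.
Step 2. [-5*(-(4*(x + 7))) = 160] LHS = -5·(…); ÷-5 both sides, so div: -(4*(x + 7)) = -32.
Step 3. [-(4*(x + 7)) = -32] flip signs both sides. So neg: 4*(x + 7) = 32.
Step 4. [4*(x + 7) = 32] 4 out front; divide by 4, so div: x + 7 = 8.
Step 5. [x + 7 = 8] +7 is outermost — subtract 7 both sides ⇒ sub: x = 1.

Answer: x ∈ {1}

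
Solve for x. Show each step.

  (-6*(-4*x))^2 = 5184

Step 1. [(-6*(-4*x))^2 = 5184] 5184 ≥ 0, LHS is (·)² — take ±√ ⇒ sqrt: -6*(-4*x) = 72 or -72.
Step 2. [-6*(-4*x) = 72 or -72] -6·(inner) — divide through by -6, so div: -4*x = -12 or 12.
Step 3. [-4*x = -12 or 12] -4·(inner) — divide through by -4, so div: x = 3 or -3.

Answer: x ∈ {-3, 3}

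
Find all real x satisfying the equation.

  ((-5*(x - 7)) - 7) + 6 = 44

Step 1. [((-5*(x - 7)) - 7) + 6 = 44] subtract 6: x sits inside (… + 6), so sub: (-5*(x - 7)) - 7 = 38.
Step 2. [(-5*(x - 7)) - 7 = 38] add 7: x sits inside (… - 7) ⇒ sub: -5*(x - 7) = 45.
Step 3. [-5*(x - 7) = 45] leading coefficient -5: divide by -5. So div: x - 7 = -9.
Step 4. [x - 7 = -9] -7 is outermost — add 7 both sides ⇒ sub: x = -2.

Answer: x ∈ {-2}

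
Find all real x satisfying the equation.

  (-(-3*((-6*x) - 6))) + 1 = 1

Step 1. [(-(-3*((-6*x) - 6))) + 1 = 1] subtract 1: x sits inside (… + 1) ⇒ sub: -(-3*((-6*x) - 6)) = 0.
Step 2. [-(-3*((-6*x) - 6)) = 0] LHS negated; negate both sides ⇒ neg: -3*((-6*x) - 6) = 0.
Step 3. [-3*((-6*x) - 6) = 0] leading coefficient -3: divide by -3, so div: (-6*x) - 6 = 0.
Step 4. [(-6*x) - 6 = 0] -6 | LHS and -6 | 0: pull -6 out ⇒ factor: x + 1 = 0.
Step 5. [x + 1 = 0] peel the +1: subtract 1 from each side, so sub: x = -1.

Answer: x ∈ {-1}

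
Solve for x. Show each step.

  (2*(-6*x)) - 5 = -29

Step 1. [(2*(-6*x)) - 5 = -29] add 5: x sits inside (… - 5) ⇒ sub: 2*(-6*x) = -24.
Step 2. [2*(-6*x) = -24] 2 out front; divide by 2 ⇒ div: -6*x = -12.
Step 3. [-6*x = -12] leading coefficient -6: divide by -6, so div: x = 2.

Answer: x ∈ {2}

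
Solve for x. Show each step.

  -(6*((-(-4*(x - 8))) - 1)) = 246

Step 1. [-(6*((-(-4*(x - 8))) - 1)) = 246] leading − — multiply by −1. So neg: 6*((-(-4*(x - 8))) - 1) = -246.
Step 2. [6*((-(-4*(x - 8))) - 1) = -246] LHS = 6·(…); ÷6 both sides. So div: (-(-4*(x - 8))) - 1 = -41.
Step 3. [(-(-4*(x - 8))) - 1 = -41] 1 comes off first (add 1) ⇒ sub: -(-4*(x - 8)) = -40.
Step 4. [-(-4*(x - 8)) = -40] LHS negated; negate both sides, so neg: -4*(x - 8) = 40.
Step 5. [-4*(x - 8) = 40] divide by the outer -4 ⇒ div: x - 8 = -10.
Step 6. [x - 8 = -10] -8 is outermost — add 8 both sides ⇒ sub: x = -2.

Answer: x ∈ {-2}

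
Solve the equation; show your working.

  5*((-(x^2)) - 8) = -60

Step 1. [5*((-(x^2)) - 8) = -60] divide by the outer 5. So div: (-(x^2)) - 8 = -12.
Step 2. [(-(x^2)) - 8 = -12] peel the -8: add 8 from each side ⇒ sub: -(x^2) = -4.
Step 3. [-(x^2) = -4] LHS negated; negate both sides. So neg: x^2 = 4.
Step 4. [x^2 = 4] √ both sides: 4 ≥ 0 gives two branches, so sqrt: x = 2 or -2.

Answer: x ∈ {-2, 2}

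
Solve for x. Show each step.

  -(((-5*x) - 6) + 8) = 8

Step 1. [-(((-5*x) - 6) + 8) = 8] flip signs both sides ⇒ neg: ((-5*x) - 6) + 8 = -8.
Step 2. [((-5*x) - 6) + 8 = -8] 8 comes off first (subtract 8), so sub: (-5*x) - 6 = -16.
Step 3. [(-5*x) - 6 = -16] add 6: x sits inside (… - 6). So sub: -5*x = -10.
Step 4. [-5*x = -10] -5 out front; divide by -5. So div: x = 2.

Answer: x ∈ {2}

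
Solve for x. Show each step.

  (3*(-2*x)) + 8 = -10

Step 1. [(3*(-2*x)) + 8 = -10] subtract 8: x sits inside (… + 8), so sub: 3*(-2*x) = -18.
Step 2. [3*(-2*x) = -18] 3 out front; divide by 3 ⇒ div: -2*x = -6.
Step 3. [-2*x = -6] -2 out front; divide by -2, so div: x = 3.

Answer: x ∈ {3}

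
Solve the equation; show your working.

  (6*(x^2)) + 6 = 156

Step 1. [(6*(x^2)) + 6 = 156] 6 divides every term; factor it out, so factor: (x^2) + 1 = 26.
Step 2. [(x^2) + 1 = 26] subtract 1: x sits inside (… + 1), so sub: x^2 = 25.
Step 3. [x^2 = 25] √ both sides: 25 ≥ 0 gives two branches. So sqrt: x = 5 or -5.

Answer: x ∈ {-5, 5}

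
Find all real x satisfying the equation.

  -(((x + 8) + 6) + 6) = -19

Step 1. [-(((x + 8) + 6) + 6) = -19] flip signs both sides, so neg: ((x + 8) + 6) + 6 = 19.
Step 2. [((x + 8) + 6) + 6 = 19] +6 is outermost — subtract 6 both sides, so sub: (x + 8) + 6 = 13.
Step 3. [(x + 8) + 6 = 13] +6 is outermost — subtract 6 both sides. So sub: x + 8 = 7.
Step 4. [x + 8 = 7] subtract 8: x sits inside (… + 8) ⇒ sub: x = -1.

Answer: x ∈ {-1}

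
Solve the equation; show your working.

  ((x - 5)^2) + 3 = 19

Step 1. [((x - 5)^2) + 3 = 19] +3 is outermost — subtract 3 both sides, so sub: (x - 5)^2 = 16.
Step 2. [(x - 5)^2 = 16] √ both sides: 16 ≥ 0 gives two branches. So sqrt: x - 5 = 4 or -4.
Step 3. [x - 5 = 4 or -4] -5 is outermost — add 5 both sides. So sub: x = 9 or 1.

Answer: x ∈ {1, 9}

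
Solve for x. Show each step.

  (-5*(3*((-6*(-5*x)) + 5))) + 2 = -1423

Step 1. [(-5*(3*((-6*(-5*x)) + 5))) + 2 = -1423] the outer +2 inverts by subtracting 2 ⇒ sub: -5*(3*((-6*(-5*x)) + 5)) = -1425.
Step 2. [-5*(3*((-6*(-5*x)) + 5)) = -1425] -5·(inner) — divide through by -5. So div: 3*((-6*(-5*x)) + 5) = 285.
Step 3. [3*((-6*(-5*x)) + 5) = 285] 3 out front; divide by 3. So div: (-6*(-5*x)) + 5 = 95.
Step 4. [(-6*(-5*x)) + 5 = 95] the outer +5 inverts by subtracting 5. So sub: -6*(-5*x) = 90.
Step 5. [-6*(-5*x) = 90] leading coefficient -6: divide by -6. So div: -5*x = -15.
Step 6. [-5*x = -15] LHS = -5·(…); ÷-5 both sides, so div: x = 3.

Answer: x ∈ {3}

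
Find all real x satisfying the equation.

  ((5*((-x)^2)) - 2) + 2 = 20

Step 1. [((5*((-x)^2)) - 2) + 2 = 20] the outer +2 inverts by subtracting 2, so sub: (5*((-x)^2)) - 2 = 18.
Step 2. [(5*((-x)^2)) - 2 = 18] add 2: x sits inside (… - 2) ⇒ sub: 5*((-x)^2) = 20.
Step 3. [5*((-x)^2) = 20] leading coefficient 5: divide by 5. So div: (-x)^2 = 4.
Step 4. [(-x)^2 = 4] √ both sides: 4 ≥ 0 gives two branches, so sqrt: -x = 2 or -2.
Step 5. [-x = 2 or -2] LHS negated; negate both sides. So neg: x = -2 or 2.

Answer: x ∈ {-2, 2}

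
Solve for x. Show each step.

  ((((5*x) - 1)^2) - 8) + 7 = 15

Step 1. [((((5*x) - 1)^2) - 8) + 7 = 15] peel the +7: subtract 7 from each side. So sub: (((5*x) - 1)^2) - 8 = 8.
Step 2. [(((5*x) - 1)^2) - 8 = 8] the outer -8 inverts by adding 8, so sub: ((5*x) - 1)^2 = 16.
Step 3. [((5*x) - 1)^2 = 16] √ both sides: 16 ≥ 0 gives two branches. So sqrt: (5*x) - 1 = 4 or -4.
Step 4. [(5*x) - 1 = 4 or -4] -1 is outermost — add 1 both sides ⇒ sub: 5*x = 5 or -3.
Step 5. [5*x = 5 or -3] 5·(inner) — divide through by 5, so div: x = 1 or -3/5.

Answer: x ∈ {-3/5, 1}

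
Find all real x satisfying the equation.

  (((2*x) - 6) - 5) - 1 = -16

Step 1. [(((2*x) - 6) - 5) - 1 = -16] add 1: x sits inside (… - 1). So sub: ((2*x) - 6) - 5 = -15.
Step 2. [((2*x) - 6) - 5 = -15] 5 comes off first (add 5). So sub: (2*x) - 6 = -10.
Step 3. [(2*x) - 6 = -10] 2 | LHS and 2 | -10: pull 2 out, so factor: x - 3 = -5.
Step 4. [x - 3 = -5] -3 is outermost — add 3 both sides. So sub: x = -2.

Answer: x ∈ {-2}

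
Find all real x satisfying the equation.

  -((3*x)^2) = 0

Step 1. [-((3*x)^2) = 0] leading − — multiply by −1, so neg: (3*x)^2 = 0.
Step 2. [(3*x)^2 = 0] √ both sides: 0 ≥ 0 gives two branches, so sqrt: 3*x = 0.
Step 3. [3*x = 0] 3 out front; divide by 3, so div: x = 0.

Answer: x ∈ {0}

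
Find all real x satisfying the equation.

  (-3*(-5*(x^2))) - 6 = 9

Step 1. [(-3*(-5*(x^2))) - 6 = 9] peel the -6: add 6 from each side. So sub: -3*(-5*(x^2)) = 15.
Step 2. [-3*(-5*(x^2)) = 15] -3·(inner) — divide through by -3 ⇒ div: -5*(x^2) = -5.
Step 3. [-5*(x^2) = -5] divide by the outer -5, so div: x^2 = 1.
Step 4. [x^2 = 1] √ both sides: 1 ≥ 0 gives two branches. So sqrt: x = 1 or -1.

Answer: x ∈ {-1, 1}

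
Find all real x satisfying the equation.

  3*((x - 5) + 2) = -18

Step 1. [3*((x - 5) + 2) = -18] LHS = 3·(…); ÷3 both sides, so div: (x - 5) + 2 = -6.
Step 2. [(x - 5) + 2 = -6] 2 comes off first (subtract 2) ⇒ sub: x - 5 = -8.
Step 3. [x - 5 = -8] the outer -5 inverts by adding 5, so sub: x = -3.

Answer: x ∈ {-3}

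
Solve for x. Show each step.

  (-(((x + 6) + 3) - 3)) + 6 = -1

Step 1. [(-(((x + 6) + 3) - 3)) + 6 = -1] the outer +6 inverts by subtracting 6, so sub: -(((x + 6) + 3) - 3) = -7.
Step 2. [-(((x + 6) + 3) - 3) = -7] LHS negated; negate both sides. So neg: ((x + 6) + 3) - 3 = 7.
Step 3. [((x + 6) + 3) - 3 = 7] 3 comes off first (add 3), so sub: (x + 6) + 3 = 10.
Step 4. [(x + 6) + 3 = 10] subtract 3: x sits inside (… + 3), so sub: x + 6 = 7.
Step 5. [x + 6 = 7] peel the +6: subtract 6 from each side, so sub: x = 1.

Answer: x ∈ {1}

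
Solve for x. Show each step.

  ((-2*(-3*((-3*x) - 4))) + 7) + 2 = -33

Step 1. [((-2*(-3*((-3*x) - 4))) + 7) + 2 = -33] subtract 2: x sits inside (… + 2). So sub: (-2*(-3*((-3*x) - 4))) + 7 = -35.
Step 2. [(-2*(-3*((-3*x) - 4))) + 7 = -35] subtract 7: x sits inside (… + 7) ⇒ sub: -2*(-3*((-3*x) - 4)) = -42.
Step 3. [-2*(-3*((-3*x) - 4)) = -42] leading coefficient -2: divide by -2. So div: -3*((-3*x) - 4) = 21.
Step 4. [-3*((-3*x) - 4) = 21] -3 out front; divide by -3 ⇒ div: (-3*x) - 4 = -7.
Step 5. [(-3*x) - 4 = -7] add 4: x sits inside (… - 4), so sub: -3*x = -3.
Step 6. [-3*x = -3] LHS = -3·(…); ÷-3 both sides. So div: x = 1.

Answer: x ∈ {1}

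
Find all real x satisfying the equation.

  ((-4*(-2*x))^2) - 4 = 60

Step 1. [((-4*(-2*x))^2) - 4 = 60] the outer -4 inverts by adding 4. So sub: (-4*(-2*x))^2 = 64.
Step 2. [(-4*(-2*x))^2 = 64] √ both sides: 64 ≥ 0 gives two branches, so sqrt: -4*(-2*x) = 8 or -8.
Step 3. [-4*(-2*x) = 8 or -8] divide by the outer -4 ⇒ div: -2*x = -2 or 2.
Step 4. [-2*x = -2 or 2] leading coefficient -2: divide by -2. So div: x = 1 or -1.

Answer: x ∈ {-1, 1}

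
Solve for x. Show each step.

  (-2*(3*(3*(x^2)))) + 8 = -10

Step 1. [(-2*(3*(3*(x^2)))) + 8 = -10] -2 divides every term; factor it out ⇒ factor: (3*(3*(x^2))) - 4 = 5.
Step 2. [(3*(3*(x^2))) - 4 = 5] peel the -4: add 4 from each side ⇒ sub: 3*(3*(x^2)) = 9.
Step 3. [3*(3*(x^2)) = 9] leading coefficient 3: divide by 3 ⇒ div: 3*(x^2) = 3.
Step 4. [3*(x^2) = 3] divide by the outer 3, so div: x^2 = 1.
Step 5. [x^2 = 1] √ both sides: 1 ≥ 0 gives two branches, so sqrt: x = 1 or -1.

Answer: x ∈ {-1, 1}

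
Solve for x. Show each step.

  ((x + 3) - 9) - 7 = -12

Step 1. [((x + 3) - 9) - 7 = -12] 7 comes off first (add 7). So sub: (x + 3) - 9 = -5.
Step 2. [(x + 3) - 9 = -5] 9 comes off first (add 9), so sub: x + 3 = 4.
Step 3. [x + 3 = 4] 3 comes off first (subtract 3). So sub: x = 1.

Answer: x ∈ {1}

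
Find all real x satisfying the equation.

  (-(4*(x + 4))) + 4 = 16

Step 1. [(-(4*(x + 4))) + 4 = 16] the outer +4 inverts by subtracting 4. So sub: -(4*(x + 4)) = 12.
Step 2. [-(4*(x + 4)) = 12] leading − — multiply by −1. So neg: 4*(x + 4) = -12.
Step 3. [4*(x + 4) = -12] divide by the outer 4. So div: x + 4 = -3.
Step 4. [x + 4 = -3] 4 comes off first (subtract 4). So sub: x = -7.

Answer: x ∈ {-7}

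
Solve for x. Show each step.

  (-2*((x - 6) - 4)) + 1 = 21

Step 1. [(-2*((x - 6) - 4)) + 1 = 21] +1 is outermost — subtract 1 both sides. So sub: -2*((x - 6) - 4) = 20.
Step 2. [-2*((x - 6) - 4) = 20] -2 out front; divide by -2. So div: (x - 6) - 4 = -10.
Step 3. [(x - 6) - 4 = -10] 4 comes off first (add 4). So sub: x - 6 = -6.
Step 4. [x - 6 = -6] peel the -6: add 6 from each side, so sub: x = 0.

Answer: x ∈ {0}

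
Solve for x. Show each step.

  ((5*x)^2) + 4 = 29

Step 1. [((5*x)^2) + 4 = 29] the outer +4 inverts by subtracting 4 ⇒ sub: (5*x)^2 = 25.
Step 2. [(5*x)^2 = 25] √ both sides: 25 ≥ 0 gives two branches. So sqrt: 5*x = 5 or -5.
Step 3. [5*x = 5 or -5] divide by the outer 5. So div: x = 1 or -1.

Answer: x ∈ {-1, 1}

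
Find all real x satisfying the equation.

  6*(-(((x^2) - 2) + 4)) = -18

Step 1. [6*(-(((x^2) - 2) + 4)) = -18] 6·(inner) — divide through by 6. So div: -(((x^2) - 2) + 4) = -3.
Step 2. [-(((x^2) - 2) + 4) = -3] leading − — multiply by −1, so neg: ((x^2) - 2) + 4 = 3.
Step 3. [((x^2) - 2) + 4 = 3] 4 comes off first (subtract 4). So sub: (x^2) - 2 = -1.
Step 4. [(x^2) - 2 = -1] 2 comes off first (add 2). So sub: x^2 = 1.
Step 5. [x^2 = 1] √ both sides: 1 ≥ 0 gives two branches, so sqrt: x = 1 or -1.

Answer: x ∈ {-1, 1}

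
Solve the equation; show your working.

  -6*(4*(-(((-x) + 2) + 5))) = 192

Step 1. [-6*(4*(-(((-x) + 2) + 5))) = 192] -6 out front; divide by -6 ⇒ div: 4*(-(((-x) + 2) + 5)) = -32.
Step 2. [4*(-(((-x) + 2) + 5)) = -32] leading coefficient 4: divide by 4, so div: -(((-x) + 2) + 5) = -8.
Step 3. [-(((-x) + 2) + 5) = -8] leading − — multiply by −1 ⇒ neg: ((-x) + 2) + 5 = 8.
Step 4. [((-x) + 2) + 5 = 8] subtract 5: x sits inside (… + 5) ⇒ sub: (-x) + 2 = 3.
Step 5. [(-x) + 2 = 3] 2 comes off first (subtract 2) ⇒ sub: -x = 1.
Step 6. [-x = 1] flip signs both sides. So neg: x = -1.

Answer: x ∈ {-1}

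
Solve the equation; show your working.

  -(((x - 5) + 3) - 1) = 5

Step 1. [-(((x - 5) + 3) - 1) = 5] LHS negated; negate both sides. So neg: ((x - 5) + 3) - 1 = -5.
Step 2. [((x - 5) + 3) - 1 = -5] -1 is outermost — add 1 both sides ⇒ sub: (x - 5) + 3 = -4.
Step 3. [(x - 5) + 3 = -4] +3 is outermost — subtract 3 both sides ⇒ sub: x - 5 = -7.
Step 4. [x - 5 = -7] -5 is outermost — add 5 both sides ⇒ sub: x = -2.

Answer: x ∈ {-2}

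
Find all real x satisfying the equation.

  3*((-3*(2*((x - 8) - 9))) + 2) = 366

Step 1. [3*((-3*(2*((x - 8) - 9))) + 2) = 366] LHS = 3·(…); ÷3 both sides, so div: (-3*(2*((x - 8) - 9))) + 2 = 122.
Step 2. [(-3*(2*((x - 8) - 9))) + 2 = 122] peel the +2: subtract 2 from each side, so sub: -3*(2*((x - 8) - 9)) = 120.
Step 3. [-3*(2*((x - 8) - 9)) = 120] -3·(inner) — divide through by -3 ⇒ div: 2*((x - 8) - 9) = -40.
Step 4. [2*((x - 8) - 9) = -40] leading coefficient 2: divide by 2. So div: (x - 8) - 9 = -20.
Step 5. [(x - 8) - 9 = -20] 9 comes off first (add 9) ⇒ sub: x - 8 = -11.
Step 6. [x - 8 = -11] the outer -8 inverts by adding 8, so sub: x = -3.

Answer: x ∈ {-3}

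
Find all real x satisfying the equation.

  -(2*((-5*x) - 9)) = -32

Step 1. [-(2*((-5*x) - 9)) = -32] LHS negated; negate both sides ⇒ neg: 2*((-5*x) - 9) = 32.
Step 2. [2*((-5*x) - 9) = 32] 2·(inner) — divide through by 2, so div: (-5*x) - 9 = 16.
Step 3. [(-5*x) - 9 = 16] add 9: x sits inside (… - 9), so sub: -5*x = 25.
Step 4. [-5*x = 25] divide by the outer -5, so div: x = -5.

Answer: x ∈ {-5}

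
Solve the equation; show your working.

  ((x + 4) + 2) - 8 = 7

Step 1. [((x + 4) + 2) - 8 = 7] the outer -8 inverts by adding 8. So sub: (x + 4) + 2 = 15.
Step 2. [(x + 4) + 2 = 15] the outer +2 inverts by subtracting 2 ⇒ sub: x + 4 = 13.
Step 3. [x + 4 = 13] +4 is outermost — subtract 4 both sides ⇒ sub: x = 9.

Answer: x ∈ {9}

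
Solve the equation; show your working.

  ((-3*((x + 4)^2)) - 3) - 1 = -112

Step 1. [((-3*((x + 4)^2)) - 3) - 1 = -112] -1 is outermost — add 1 both sides ⇒ sub: (-3*((x + 4)^2)) - 3 = -111.
Step 2. [(-3*((x + 4)^2)) - 3 = -111] common factor -3 (LHS and -111) — divide through ⇒ factor: ((x + 4)^2) + 1 = 37.
Step 3. [((x + 4)^2) + 1 = 37] peel the +1: subtract 1 from each side, so sub: (x + 4)^2 = 36.
Step 4. [(x + 4)^2 = 36] LHS squared, RHS 36 ≥ 0: apply √ (±), so sqrt: x + 4 = 6 or -6.
Step 5. [x + 4 = 6 or -6] subtract 4: x sits inside (… + 4), so sub: x = 2 or -10.

Answer: x ∈ {-10, 2}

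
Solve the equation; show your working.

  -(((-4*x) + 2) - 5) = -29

Step 1. [-(((-4*x) + 2) - 5) = -29] flip signs both sides. So neg: ((-4*x) + 2) - 5 = 29.
Step 2. [((-4*x) + 2) - 5 = 29] the outer -5 inverts by adding 5, so sub: (-4*x) + 2 = 34.
Step 3. [(-4*x) + 2 = 34] peel the +2: subtract 2 from each side, so sub: -4*x = 32.
Step 4. [-4*x = 32] LHS = -4·(…); ÷-4 both sides, so div: x = -8.

Answer: x ∈ {-8}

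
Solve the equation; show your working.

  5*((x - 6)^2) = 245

Step 1. [5*((x - 6)^2) = 245] 5 out front; divide by 5 ⇒ div: (x - 6)^2 = 49.
Step 2. [(x - 6)^2 = 49] 49 ≥ 0, LHS is (·)² — take ±√, so sqrt: x - 6 = 7 or -7.
Step 3. [x - 6 = 7 or -7] -6 is outermost — add 6 both sides ⇒ sub: x = 13 or -1.

Answer: x ∈ {-1, 13}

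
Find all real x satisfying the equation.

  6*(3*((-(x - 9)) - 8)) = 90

Step 1. [6*(3*((-(x - 9)) - 8)) = 90] leading coefficient 6: divide by 6, so div: 3*((-(x - 9)) - 8) = 15.
Step 2. [3*((-(x - 9)) - 8) = 15] leading coefficient 3: divide by 3. So div: (-(x - 9)) - 8 = 5.
Step 3. [(-(x - 9)) - 8 = 5] -8 is outermost — add 8 both sides, so sub: -(x - 9) = 13.
Step 4. [-(x - 9) = 13] flip signs both sides. So neg: x - 9 = -13.
Step 5. [x - 9 = -13] 9 comes off first (add 9). So sub: x = -4.

Answer: x ∈ {-4}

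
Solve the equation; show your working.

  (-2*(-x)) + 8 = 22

Step 1. [(-2*(-x)) + 8 = 22] common factor -2 (LHS and 22) — divide through ⇒ factor: (-x) - 4 = -11.
Step 2. [(-x) - 4 = -11] -4 is outermost — add 4 both sides. So sub: -x = -7.
Step 3. [-x = -7] flip signs both sides ⇒ neg: x = 7.

Answer: x ∈ {7}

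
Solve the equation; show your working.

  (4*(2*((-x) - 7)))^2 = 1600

Step 1. [(4*(2*((-x) - 7)))^2 = 1600] √ both sides: 1600 ≥ 0 gives two branches ⇒ sqrt: 4*(2*((-x) - 7)) = 40 or -40.
Step 2. [4*(2*((-x) - 7)) = 40 or -40] 4 out front; divide by 4. So div: 2*((-x) - 7) = 10 or -10.
Step 3. [2*((-x) - 7) = 10 or -10] leading coefficient 2: divide by 2 ⇒ div: (-x) - 7 = 5 or -5.
Step 4. [(-x) - 7 = 5 or -5] peel the -7: add 7 from each side ⇒ sub: -x = 12 or 2.
Step 5. [-x = 12 or 2] leading − — multiply by −1. So neg: x = -12 or -2.

Answer: x ∈ {-12, -2}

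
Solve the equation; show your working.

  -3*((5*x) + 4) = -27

Step 1. [-3*((5*x) + 4) = -27] leading coefficient -3: divide by -3 ⇒ div: (5*x) + 4 = 9.
Step 2. [(5*x) + 4 = 9] peel the +4: subtract 4 from each side. So sub: 5*x = 5.
Step 3. [5*x = 5] divide by the outer 5. So div: x = 1.

Answer: x ∈ {1}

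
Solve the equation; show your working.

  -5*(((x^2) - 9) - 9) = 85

Step 1. [-5*(((x^2) - 9) - 9) = 85] leading coefficient -5: divide by -5. So div: ((x^2) - 9) - 9 = -17.
Step 2. [((x^2) - 9) - 9 = -17] the outer -9 inverts by adding 9 ⇒ sub: (x^2) - 9 = -8.
Step 3. [(x^2) - 9 = -8] 9 comes off first (add 9) ⇒ sub: x^2 = 1.
Step 4. [x^2 = 1] √ both sides: 1 ≥ 0 gives two branches, so sqrt: x = 1 or -1.

Answer: x ∈ {-1, 1}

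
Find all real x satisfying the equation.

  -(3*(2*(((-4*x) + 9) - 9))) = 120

Step 1. [-(3*(2*(((-4*x) + 9) - 9))) = 120] LHS negated; negate both sides, so neg: 3*(2*(((-4*x) + 9) - 9)) = -120.
Step 2. [3*(2*(((-4*x) + 9) - 9)) = -120] leading coefficient 3: divide by 3, so div: 2*(((-4*x) + 9) - 9) = -40.
Step 3. [2*(((-4*x) + 9) - 9) = -40] 2 out front; divide by 2. So div: ((-4*x) + 9) - 9 = -20.
Step 4. [((-4*x) + 9) - 9 = -20] -9 is outermost — add 9 both sides ⇒ sub: (-4*x) + 9 = -11.
Step 5. [(-4*x) + 9 = -11] peel the +9: subtract 9 from each side, so sub: -4*x = -20.
Step 6. [-4*x = -20] leading coefficient -4: divide by -4. So div: x = 5.

Answer: x ∈ {5}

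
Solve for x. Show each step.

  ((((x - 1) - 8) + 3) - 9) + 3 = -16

Step 1. [((((x - 1) - 8) + 3) - 9) + 3 = -16] +3 is outermost — subtract 3 both sides, so sub: (((x - 1) - 8) + 3) - 9 = -19.
Step 2. [(((x - 1) - 8) + 3) - 9 = -19] add 9: x sits inside (… - 9). So sub: ((x - 1) - 8) + 3 = -10.
Step 3. [((x - 1) - 8) + 3 = -10] 3 comes off first (subtract 3), so sub: (x - 1) - 8 = -13.
Step 4. [(x - 1) - 8 = -13] 8 comes off first (add 8) ⇒ sub: x - 1 = -5.
Step 5. [x - 1 = -5] 1 comes off first (add 1), so sub: x = -4.

Answer: x ∈ {-4}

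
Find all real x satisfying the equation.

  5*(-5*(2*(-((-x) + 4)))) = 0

Step 1. [5*(-5*(2*(-((-x) + 4)))) = 0] divide by the outer 5. So div: -5*(2*(-((-x) + 4))) = 0.
Step 2. [-5*(2*(-((-x) + 4))) = 0] LHS = -5·(…); ÷-5 both sides, so div: 2*(-((-x) + 4)) = 0.
Step 3. [2*(-((-x) + 4)) = 0] leading coefficient 2: divide by 2. So div: -((-x) + 4) = 0.
Step 4. [-((-x) + 4) = 0] LHS negated; negate both sides. So neg: (-x) + 4 = 0.
Step 5. [(-x) + 4 = 0] the outer +4 inverts by subtracting 4 ⇒ sub: -x = -4.
Step 6. [-x = -4] flip signs both sides, so neg: x = 4.

Answer: x ∈ {4}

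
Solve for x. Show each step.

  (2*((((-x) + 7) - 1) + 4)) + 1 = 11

Step 1. [(2*((((-x) + 7) - 1) + 4)) + 1 = 11] +1 is outermost — subtract 1 both sides ⇒ sub: 2*((((-x) + 7) - 1) + 4) = 10.
Step 2. [2*((((-x) + 7) - 1) + 4) = 10] 2 out front; divide by 2 ⇒ div: (((-x) + 7) - 1) + 4 = 5.
Step 3. [(((-x) + 7) - 1) + 4 = 5] the outer +4 inverts by subtracting 4. So sub: ((-x) + 7) - 1 = 1.
Step 4. [((-x) + 7) - 1 = 1] -1 is outermost — add 1 both sides. So sub: (-x) + 7 = 2.
Step 5. [(-x) + 7 = 2] peel the +7: subtract 7 from each side ⇒ sub: -x = -5.
Step 6. [-x = -5] LHS negated; negate both sides ⇒ neg: x = 5.

Answer: x ∈ {5}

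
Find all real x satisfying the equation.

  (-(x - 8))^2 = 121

Step 1. [(-(x - 8))^2 = 121] LHS squared, RHS 121 ≥ 0: apply √ (±) ⇒ sqrt: -(x - 8) = 11 or -11.
Step 2. [-(x - 8) = 11 or -11] flip signs both sides. So neg: x - 8 = -11 or 11.
Step 3. [x - 8 = -11 or 11] the outer -8 inverts by adding 8 ⇒ sub: x = -3 or 19.

Answer: x ∈ {-3, 19}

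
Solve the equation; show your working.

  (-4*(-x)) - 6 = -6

Step 1. [(-4*(-x)) - 6 = -6] -6 is outermost — add 6 both sides ⇒ sub: -4*(-x) = 0.
Step 2. [-4*(-x) = 0] -4·(inner) — divide through by -4, so div: -x = 0.
Step 3. [-x = 0] leading − — multiply by −1, so neg: x = 0.

Answer: x ∈ {0}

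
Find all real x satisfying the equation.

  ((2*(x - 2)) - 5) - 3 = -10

Step 1. [((2*(x - 2)) - 5) - 3 = -10] 3 comes off first (add 3). So sub: (2*(x - 2)) - 5 = -7.
Step 2. [(2*(x - 2)) - 5 = -7] add 5: x sits inside (… - 5), so sub: 2*(x - 2) = -2.
Step 3. [2*(x - 2) = -2] leading coefficient 2: divide by 2 ⇒ div: x - 2 = -1.
Step 4. [x - 2 = -1] the outer -2 inverts by adding 2. So sub: x = 1.

Answer: x ∈ {1}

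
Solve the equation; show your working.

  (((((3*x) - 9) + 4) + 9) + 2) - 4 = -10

Step 1. [(((((3*x) - 9) + 4) + 9) + 2) - 4 = -10] -4 is outermost — add 4 both sides, so sub: ((((3*x) - 9) + 4) + 9) + 2 = -6.
Step 2. [((((3*x) - 9) + 4) + 9) + 2 = -6] peel the +2: subtract 2 from each side. So sub: (((3*x) - 9) + 4) + 9 = -8.
Step 3. [(((3*x) - 9) + 4) + 9 = -8] subtract 9: x sits inside (… + 9). So sub: ((3*x) - 9) + 4 = -17.
Step 4. [((3*x) - 9) + 4 = -17] peel the +4: subtract 4 from each side. So sub: (3*x) - 9 = -21.
Step 5. [(3*x) - 9 = -21] 3 divides every term; factor it out, so factor: x - 3 = -7.
Step 6. [x - 3 = -7] add 3: x sits inside (… - 3). So sub: x = -4.

Answer: x ∈ {-4}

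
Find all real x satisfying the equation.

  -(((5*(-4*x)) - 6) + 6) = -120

Step 1. [-(((5*(-4*x)) - 6) + 6) = -120] flip signs both sides. So neg: ((5*(-4*x)) - 6) + 6 = 120.
Step 2. [((5*(-4*x)) - 6) + 6 = 120] the outer +6 inverts by subtracting 6 ⇒ sub: (5*(-4*x)) - 6 = 114.
Step 3. [(5*(-4*x)) - 6 = 114] peel the -6: add 6 from each side. So sub: 5*(-4*x) = 120.
Step 4. [5*(-4*x) = 120] 5 out front; divide by 5, so div: -4*x = 24.
Step 5. [-4*x = 24] -4 out front; divide by -4. So div: x = -6.

Answer: x ∈ {-6}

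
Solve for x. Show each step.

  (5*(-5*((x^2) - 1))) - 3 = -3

Step 1. [(5*(-5*((x^2) - 1))) - 3 = -3] add 3: x sits inside (… - 3), so sub: 5*(-5*((x^2) - 1)) = 0.
Step 2. [5*(-5*((x^2) - 1)) = 0] 5 out front; divide by 5. So div: -5*((x^2) - 1) = 0.
Step 3. [-5*((x^2) - 1) = 0] divide by the outer -5. So div: (x^2) - 1 = 0.
Step 4. [(x^2) - 1 = 0] 1 comes off first (add 1), so sub: x^2 = 1.
Step 5. [x^2 = 1] √ both sides: 1 ≥ 0 gives two branches. So sqrt: x = 1 or -1.

Answer: x ∈ {-1, 1}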